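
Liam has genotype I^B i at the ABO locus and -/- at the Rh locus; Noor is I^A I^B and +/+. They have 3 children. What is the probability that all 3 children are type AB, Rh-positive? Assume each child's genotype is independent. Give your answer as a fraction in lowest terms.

ABO cross I^B i × I^A I^B → 1/4 A, 1/2 B, 1/4 AB.
Rh cross -/- × +/+ → 1 Rh+; so P(type AB, Rh-positive) = 1/4 × 1 = 1/4 per child.
All 3 independent: (1/4)^3 = 1/64.

1/64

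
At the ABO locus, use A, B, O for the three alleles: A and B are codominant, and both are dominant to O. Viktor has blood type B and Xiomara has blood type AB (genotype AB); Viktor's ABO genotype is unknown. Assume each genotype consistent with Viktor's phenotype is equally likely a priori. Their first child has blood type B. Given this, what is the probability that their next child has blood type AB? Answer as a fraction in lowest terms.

Possible genotypes: Viktor ∈ {BB, BO}; Xiomara ∈ {AB}.
Weight each parental genotype pair by prior × P(type-B child):
  BB × AB: posterior weight 1/2; P(next child type AB) = 1/2.
  BO × AB: posterior weight 1/2; P(next child type AB) = 1/4.
Weighted sum = 3/8.

3/8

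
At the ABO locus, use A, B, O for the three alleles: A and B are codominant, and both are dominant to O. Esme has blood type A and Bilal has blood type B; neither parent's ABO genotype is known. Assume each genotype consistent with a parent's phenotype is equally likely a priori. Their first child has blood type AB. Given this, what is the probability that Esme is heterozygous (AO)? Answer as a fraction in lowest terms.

1/3

Possible genotypes: Esme ∈ {AA, AO}; Bilal ∈ {BB, BO}.
Weight each parental genotype pair by prior × P(type-AB child):
  AA × BB: posterior weight 4/9.
  AA × BO: posterior weight 2/9.
  AO × BB: posterior weight 2/9.
  AO × BO: posterior weight 1/9.
Sum the posterior weight over pairs where Esme is AO: 1/3.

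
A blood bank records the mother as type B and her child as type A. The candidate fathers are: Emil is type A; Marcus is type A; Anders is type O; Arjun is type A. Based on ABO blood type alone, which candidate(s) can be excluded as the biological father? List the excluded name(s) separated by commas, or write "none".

Anders

A candidate is excluded only if no genotype consistent with his phenotype could produce a type A child with a type B mother.
Anders (type O): no genotype consistent with that phenotype can produce a type-A child with a type-B mother.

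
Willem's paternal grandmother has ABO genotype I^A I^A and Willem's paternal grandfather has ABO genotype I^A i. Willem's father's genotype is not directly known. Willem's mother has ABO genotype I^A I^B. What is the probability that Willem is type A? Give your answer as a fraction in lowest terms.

1/2

Willem's father's ABO genotype from I^A I^A × I^A i: 1/2 I^A I^A, 1/2 I^A i.
Crossing each possibility with the mother I^A I^B and summing P(type A): 1/2·1/2 + 1/2·1/2 = 1/2.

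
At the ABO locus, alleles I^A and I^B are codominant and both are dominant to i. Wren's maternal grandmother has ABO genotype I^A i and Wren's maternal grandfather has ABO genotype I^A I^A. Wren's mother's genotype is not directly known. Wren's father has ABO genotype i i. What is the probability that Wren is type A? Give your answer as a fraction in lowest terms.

Wren's mother's ABO genotype from I^A i × I^A I^A: 1/2 I^A I^A, 1/2 I^A i.
Crossing each possibility with the father i i and summing P(type A): 1/2·1 + 1/2·1/2 = 3/4.

3/4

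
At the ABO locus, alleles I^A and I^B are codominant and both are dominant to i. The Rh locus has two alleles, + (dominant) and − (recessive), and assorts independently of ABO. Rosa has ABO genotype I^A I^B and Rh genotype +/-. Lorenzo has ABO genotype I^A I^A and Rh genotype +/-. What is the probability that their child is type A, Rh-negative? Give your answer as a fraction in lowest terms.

1/8

ABO cross I^A I^B × I^A I^A → offspring phenotypes: 1/2 A, 1/2 AB.
Rh cross +/- × +/- → 3/4 Rh+, 1/4 Rh-.
Independent loci: P(type A, Rh-negative) = 1/2 × 1/4 = 1/8.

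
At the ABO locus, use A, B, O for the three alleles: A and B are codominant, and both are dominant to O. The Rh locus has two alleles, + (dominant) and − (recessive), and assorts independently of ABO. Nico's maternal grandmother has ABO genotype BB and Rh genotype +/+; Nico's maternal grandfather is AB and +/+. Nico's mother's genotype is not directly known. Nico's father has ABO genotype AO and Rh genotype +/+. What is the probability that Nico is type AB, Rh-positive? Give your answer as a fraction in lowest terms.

Nico's mother's ABO genotype from BB × AB: 1/2 AB, 1/2 BB.
Crossing each possibility with the father AO and summing P(type AB): 1/2·1/4 + 1/2·1/2 = 3/8.
Similarly for Rh via the mother's Rh distribution: P(Rh+) = 1.
Independent loci: 3/8 × 1 = 3/8.

3/8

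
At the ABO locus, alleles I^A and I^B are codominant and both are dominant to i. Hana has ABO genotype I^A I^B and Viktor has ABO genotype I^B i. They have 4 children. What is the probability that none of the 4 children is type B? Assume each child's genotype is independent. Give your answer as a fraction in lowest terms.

ABO cross I^A I^B × I^B i → 1/4 A, 1/2 B, 1/4 AB.
So P(type B) = 1/2 per child.
P(not type B) = 1/2 for one child; (1/2)^4 = 1/16.

1/16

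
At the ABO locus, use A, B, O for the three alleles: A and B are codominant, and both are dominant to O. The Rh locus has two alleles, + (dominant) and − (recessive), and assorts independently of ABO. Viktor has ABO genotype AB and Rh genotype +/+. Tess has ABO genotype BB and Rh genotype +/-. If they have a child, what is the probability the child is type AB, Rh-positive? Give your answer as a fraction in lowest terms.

1/2

ABO cross AB × BB → offspring phenotypes: 1/2 B, 1/2 AB.
Rh cross +/+ × +/- → 1 Rh+.
Independent loci: P(type AB, Rh-positive) = 1/2 × 1 = 1/2.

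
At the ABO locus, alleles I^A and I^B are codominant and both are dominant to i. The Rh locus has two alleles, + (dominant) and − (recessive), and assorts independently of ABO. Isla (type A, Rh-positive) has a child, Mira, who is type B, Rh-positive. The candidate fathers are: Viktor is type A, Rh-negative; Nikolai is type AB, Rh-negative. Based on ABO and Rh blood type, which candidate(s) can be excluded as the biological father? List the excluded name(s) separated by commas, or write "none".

Viktor

A candidate is excluded only if no genotype consistent with his phenotype could produce a type B, Rh-positive child with a type A, Rh-positive mother.
Viktor (type A, Rh-): no genotype consistent with that phenotype can produce a type-B Rh+ child with a type-A mother.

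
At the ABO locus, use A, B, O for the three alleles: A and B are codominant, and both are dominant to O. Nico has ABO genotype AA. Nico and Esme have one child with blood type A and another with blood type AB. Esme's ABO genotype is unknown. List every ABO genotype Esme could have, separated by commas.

AB, BO

For each candidate genotype of Esme, check whether crossing it with AA can produce every observed child phenotype.
  AA → possible child types {A} ✗
  AB → possible child types {A, AB} ✓
  AO → possible child types {A} ✗
  BB → possible child types {AB} ✗
  BO → possible child types {A, AB} ✓
  OO → possible child types {A} ✗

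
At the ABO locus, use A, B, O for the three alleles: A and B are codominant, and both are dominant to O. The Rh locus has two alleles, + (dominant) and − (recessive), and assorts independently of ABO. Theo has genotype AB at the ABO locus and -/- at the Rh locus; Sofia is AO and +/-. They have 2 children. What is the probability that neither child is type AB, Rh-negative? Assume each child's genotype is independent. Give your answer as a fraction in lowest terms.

49/64

ABO cross AB × AO → 1/2 A, 1/4 B, 1/4 AB.
Rh cross -/- × +/- → 1/2 Rh+, 1/2 Rh-; so P(type AB, Rh-negative) = 1/4 × 1/2 = 1/8 per child.
P(not type AB, Rh-negative) = 7/8 for one child; (7/8)^2 = 49/64.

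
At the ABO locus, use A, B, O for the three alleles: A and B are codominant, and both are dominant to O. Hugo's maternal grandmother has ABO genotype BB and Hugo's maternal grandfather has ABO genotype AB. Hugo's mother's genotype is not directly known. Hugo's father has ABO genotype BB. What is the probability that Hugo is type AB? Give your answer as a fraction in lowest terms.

1/4

Hugo's mother's ABO genotype from BB × AB: 1/2 AB, 1/2 BB.
Crossing each possibility with the father BB and summing P(type AB): 1/2·1/2 + 1/2·0 = 1/4.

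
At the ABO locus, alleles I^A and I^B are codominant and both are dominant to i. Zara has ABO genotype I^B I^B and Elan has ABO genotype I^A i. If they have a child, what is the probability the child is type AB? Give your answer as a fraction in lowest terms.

1/2

ABO cross I^B I^B × I^A i → offspring phenotypes: 1/2 B, 1/2 AB.
So P(type AB) = 1/2.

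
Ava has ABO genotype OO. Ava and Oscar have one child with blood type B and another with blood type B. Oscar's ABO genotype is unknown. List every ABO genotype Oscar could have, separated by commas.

For each candidate genotype of Oscar, check whether crossing it with OO can produce every observed child phenotype.
  AA → possible child types {A} ✗
  AB → possible child types {A, B} ✓
  AO → possible child types {O, A} ✗
  BB → possible child types {B} ✓
  BO → possible child types {O, B} ✓
  OO → possible child types {O} ✗

AB, BB, BO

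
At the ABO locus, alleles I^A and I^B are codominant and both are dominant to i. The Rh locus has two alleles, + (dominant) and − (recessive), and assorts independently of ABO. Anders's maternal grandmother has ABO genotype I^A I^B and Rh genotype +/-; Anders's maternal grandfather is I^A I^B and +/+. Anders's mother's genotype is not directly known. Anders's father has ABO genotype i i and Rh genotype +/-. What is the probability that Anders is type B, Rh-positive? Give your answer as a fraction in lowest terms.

Anders's mother's ABO genotype from I^A I^B × I^A I^B: 1/4 I^A I^A, 1/2 I^A I^B, 1/4 I^B I^B.
Crossing each possibility with the father i i and summing P(type B): 1/4·0 + 1/2·1/2 + 1/4·1 = 1/2.
Similarly for Rh via the mother's Rh distribution: P(Rh+) = 7/8.
Independent loci: 1/2 × 7/8 = 7/16.

7/16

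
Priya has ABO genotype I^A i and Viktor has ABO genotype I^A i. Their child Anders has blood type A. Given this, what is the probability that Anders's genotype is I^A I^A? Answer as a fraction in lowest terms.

Cross I^A i × I^A i → 1/4 I^A I^A, 1/2 I^A i, 1/4 i i.
Type-A genotypes among offspring: I^A I^A (1/4), I^A i (1/2); total 3/4.
P(I^A I^A | type A) = (1/4) / (3/4) = 1/3.

1/3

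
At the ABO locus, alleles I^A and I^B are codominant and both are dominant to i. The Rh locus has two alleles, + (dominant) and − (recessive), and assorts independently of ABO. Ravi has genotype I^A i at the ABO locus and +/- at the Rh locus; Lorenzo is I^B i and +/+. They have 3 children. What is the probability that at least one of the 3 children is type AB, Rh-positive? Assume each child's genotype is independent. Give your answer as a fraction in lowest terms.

ABO cross I^A i × I^B i → 1/4 O, 1/4 A, 1/4 B, 1/4 AB.
Rh cross +/- × +/+ → 1 Rh+; so P(type AB, Rh-positive) = 1/4 × 1 = 1/4 per child.
P(none) = (3/4)^3 = 27/64; P(at least one) = 1 − 27/64 = 37/64.

37/64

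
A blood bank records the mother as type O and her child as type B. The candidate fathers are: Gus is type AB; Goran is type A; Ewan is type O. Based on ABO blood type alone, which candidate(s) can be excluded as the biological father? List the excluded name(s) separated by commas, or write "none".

Goran, Ewan

A candidate is excluded only if no genotype consistent with his phenotype could produce a type B child with a type O mother.
Goran (type A): no genotype consistent with that phenotype can produce a type-B child with a type-O mother.
Ewan (type O): no genotype consistent with that phenotype can produce a type-B child with a type-O mother.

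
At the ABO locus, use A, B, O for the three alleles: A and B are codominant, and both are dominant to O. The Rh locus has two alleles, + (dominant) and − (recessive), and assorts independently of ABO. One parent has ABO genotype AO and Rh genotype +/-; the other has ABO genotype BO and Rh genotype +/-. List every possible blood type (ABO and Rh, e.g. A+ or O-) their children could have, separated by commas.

O+, O-, A+, A-, B+, B-, AB+, AB-

Gametes from AO × BO give offspring ABO genotypes AB, AO, BO, OO, i.e. phenotypes O, A, B, AB.
Rh cross +/- × +/- → phenotypes Rh+, Rh-.
Combining independently: O+, O-, A+, A-, B+, B-, AB+, AB-.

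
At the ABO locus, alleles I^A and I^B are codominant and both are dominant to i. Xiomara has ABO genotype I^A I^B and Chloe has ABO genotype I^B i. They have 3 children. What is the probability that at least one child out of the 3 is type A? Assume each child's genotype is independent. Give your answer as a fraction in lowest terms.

ABO cross I^A I^B × I^B i → 1/4 A, 1/2 B, 1/4 AB.
So P(type A) = 1/4 per child.
P(none) = (3/4)^3 = 27/64; P(at least one) = 1 − 27/64 = 37/64.

37/64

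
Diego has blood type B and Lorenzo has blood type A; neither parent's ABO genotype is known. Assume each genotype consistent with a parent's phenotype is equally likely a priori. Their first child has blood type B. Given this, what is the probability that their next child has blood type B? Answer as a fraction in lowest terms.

Possible genotypes: Diego ∈ {I^B I^B, I^B i}; Lorenzo ∈ {I^A I^A, I^A i}.
Weight each parental genotype pair by prior × P(type-B child):
  I^B I^B × I^A i: posterior weight 2/3; P(next child type B) = 1/2.
  I^B i × I^A i: posterior weight 1/3; P(next child type B) = 1/4.
Weighted sum = 5/12.

5/12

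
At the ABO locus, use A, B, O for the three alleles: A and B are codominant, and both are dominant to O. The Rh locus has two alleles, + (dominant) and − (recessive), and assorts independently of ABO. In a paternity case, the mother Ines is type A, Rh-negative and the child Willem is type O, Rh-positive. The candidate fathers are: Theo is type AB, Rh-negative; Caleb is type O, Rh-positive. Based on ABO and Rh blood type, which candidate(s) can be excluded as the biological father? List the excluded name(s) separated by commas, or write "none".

Theo

A candidate is excluded only if no genotype consistent with his phenotype could produce a type O, Rh-positive child with a type A, Rh-negative mother.
Theo (type AB, Rh-): no genotype consistent with that phenotype can produce a type-O Rh+ child with a type-A mother.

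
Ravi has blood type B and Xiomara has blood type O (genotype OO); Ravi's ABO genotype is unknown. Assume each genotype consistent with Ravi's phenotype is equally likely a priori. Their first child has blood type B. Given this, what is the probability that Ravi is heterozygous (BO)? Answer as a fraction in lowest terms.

Possible genotypes: Ravi ∈ {BB, BO}; Xiomara ∈ {OO}.
Weight each parental genotype pair by prior × P(type-B child):
  BB × OO: posterior weight 2/3.
  BO × OO: posterior weight 1/3.
Sum the posterior weight over pairs where Ravi is BO: 1/3.

1/3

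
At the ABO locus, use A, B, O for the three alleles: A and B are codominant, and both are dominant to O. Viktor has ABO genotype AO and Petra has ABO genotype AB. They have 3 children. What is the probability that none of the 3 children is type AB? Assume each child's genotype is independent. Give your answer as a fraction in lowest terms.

27/64

ABO cross AO × AB → 1/2 A, 1/4 B, 1/4 AB.
So P(type AB) = 1/4 per child.
P(not type AB) = 3/4 for one child; (3/4)^3 = 27/64.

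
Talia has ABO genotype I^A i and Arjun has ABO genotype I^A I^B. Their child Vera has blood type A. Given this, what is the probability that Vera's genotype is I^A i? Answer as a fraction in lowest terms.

Cross I^A i × I^A I^B → 1/4 I^A I^A, 1/4 I^A I^B, 1/4 I^A i, 1/4 I^B i.
Type-A genotypes among offspring: I^A I^A (1/4), I^A i (1/4); total 1/2.
P(I^A i | type A) = (1/4) / (1/2) = 1/2.

1/2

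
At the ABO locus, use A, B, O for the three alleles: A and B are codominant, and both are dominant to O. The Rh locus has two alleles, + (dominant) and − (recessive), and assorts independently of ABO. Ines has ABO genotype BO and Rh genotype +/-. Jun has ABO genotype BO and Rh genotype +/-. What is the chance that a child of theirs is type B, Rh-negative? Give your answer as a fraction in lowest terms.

3/16

ABO cross BO × BO → offspring phenotypes: 1/4 O, 3/4 B.
Rh cross +/- × +/- → 3/4 Rh+, 1/4 Rh-.
Independent loci: P(type B, Rh-negative) = 3/4 × 1/4 = 3/16.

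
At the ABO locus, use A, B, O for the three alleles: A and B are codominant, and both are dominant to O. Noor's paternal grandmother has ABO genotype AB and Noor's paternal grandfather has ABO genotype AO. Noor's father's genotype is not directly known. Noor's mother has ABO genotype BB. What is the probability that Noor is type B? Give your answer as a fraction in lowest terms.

1/2

Noor's father's ABO genotype from AB × AO: 1/4 AA, 1/4 AB, 1/4 AO, 1/4 BO.
Crossing each possibility with the mother BB and summing P(type B): 1/4·0 + 1/4·1/2 + 1/4·1/2 + 1/4·1 = 1/2.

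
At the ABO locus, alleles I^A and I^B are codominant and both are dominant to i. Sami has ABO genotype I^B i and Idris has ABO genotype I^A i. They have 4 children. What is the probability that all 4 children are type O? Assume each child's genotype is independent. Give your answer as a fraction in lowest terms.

1/256

ABO cross I^B i × I^A i → 1/4 O, 1/4 A, 1/4 B, 1/4 AB.
So P(type O) = 1/4 per child.
All 4 independent: (1/4)^4 = 1/256.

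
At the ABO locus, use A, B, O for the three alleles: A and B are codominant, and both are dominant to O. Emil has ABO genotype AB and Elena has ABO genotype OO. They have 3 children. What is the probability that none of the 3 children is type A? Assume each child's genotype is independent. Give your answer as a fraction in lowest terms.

ABO cross AB × OO → 1/2 A, 1/2 B.
So P(type A) = 1/2 per child.
P(not type A) = 1/2 for one child; (1/2)^3 = 1/8.

1/8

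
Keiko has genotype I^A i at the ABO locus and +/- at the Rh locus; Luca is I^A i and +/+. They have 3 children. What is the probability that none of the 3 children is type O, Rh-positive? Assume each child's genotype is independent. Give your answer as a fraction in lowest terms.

ABO cross I^A i × I^A i → 1/4 O, 3/4 A.
Rh cross +/- × +/+ → 1 Rh+; so P(type O, Rh-positive) = 1/4 × 1 = 1/4 per child.
P(not type O, Rh-positive) = 3/4 for one child; (3/4)^3 = 27/64.

27/64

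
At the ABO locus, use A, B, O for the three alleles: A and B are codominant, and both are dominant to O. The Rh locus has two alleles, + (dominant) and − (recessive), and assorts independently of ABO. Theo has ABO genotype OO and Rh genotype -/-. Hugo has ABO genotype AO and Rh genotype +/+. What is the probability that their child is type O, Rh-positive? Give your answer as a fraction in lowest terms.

1/2

ABO cross OO × AO → offspring phenotypes: 1/2 O, 1/2 A.
Rh cross -/- × +/+ → 1 Rh+.
Independent loci: P(type O, Rh-positive) = 1/2 × 1 = 1/2.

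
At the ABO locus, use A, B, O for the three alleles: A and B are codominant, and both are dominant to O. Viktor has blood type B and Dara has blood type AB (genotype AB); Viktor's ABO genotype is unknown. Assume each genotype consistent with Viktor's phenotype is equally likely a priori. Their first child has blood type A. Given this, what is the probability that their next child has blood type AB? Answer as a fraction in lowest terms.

1/4

Possible genotypes: Viktor ∈ {BB, BO}; Dara ∈ {AB}.
Weight each parental genotype pair by prior × P(type-A child):
  BO × AB: posterior weight 1; P(next child type AB) = 1/4.
Weighted sum = 1/4.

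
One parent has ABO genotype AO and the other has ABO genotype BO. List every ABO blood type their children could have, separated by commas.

O, A, B, AB

Gametes from AO × BO give offspring ABO genotypes AB, AO, BO, OO, i.e. phenotypes O, A, B, AB.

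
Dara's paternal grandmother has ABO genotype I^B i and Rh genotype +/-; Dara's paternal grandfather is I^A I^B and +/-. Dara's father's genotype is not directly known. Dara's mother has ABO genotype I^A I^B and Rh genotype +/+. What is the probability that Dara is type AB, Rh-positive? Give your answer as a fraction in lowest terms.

Dara's father's ABO genotype from I^B i × I^A I^B: 1/4 I^A I^B, 1/4 I^A i, 1/4 I^B I^B, 1/4 I^B i.
Crossing each possibility with the mother I^A I^B and summing P(type AB): 1/4·1/2 + 1/4·1/4 + 1/4·1/2 + 1/4·1/4 = 3/8.
Similarly for Rh via the father's Rh distribution: P(Rh+) = 1.
Independent loci: 3/8 × 1 = 3/8.

3/8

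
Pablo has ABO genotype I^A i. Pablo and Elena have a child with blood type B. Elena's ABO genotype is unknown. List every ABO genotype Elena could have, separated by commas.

I^A I^B, I^B I^B, I^B i

For each candidate genotype of Elena, check whether crossing it with I^A i can produce every observed child phenotype.
  I^A I^A → possible child types {A} ✗
  I^A I^B → possible child types {A, B, AB} ✓
  I^A i → possible child types {O, A} ✗
  I^B I^B → possible child types {B, AB} ✓
  I^B i → possible child types {O, A, B, AB} ✓
  i i → possible child types {O, A} ✗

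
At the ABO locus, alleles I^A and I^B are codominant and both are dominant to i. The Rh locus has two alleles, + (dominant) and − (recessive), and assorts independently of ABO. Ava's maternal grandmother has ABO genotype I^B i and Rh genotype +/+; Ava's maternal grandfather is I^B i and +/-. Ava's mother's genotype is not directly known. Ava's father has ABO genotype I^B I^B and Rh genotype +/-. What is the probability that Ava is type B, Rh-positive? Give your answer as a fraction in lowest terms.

7/8

Ava's mother's ABO genotype from I^B i × I^B i: 1/4 I^B I^B, 1/2 I^B i, 1/4 i i.
Crossing each possibility with the father I^B I^B and summing P(type B): 1/4·1 + 1/2·1 + 1/4·1 = 1.
Similarly for Rh via the mother's Rh distribution: P(Rh+) = 7/8.
Independent loci: 1 × 7/8 = 7/8.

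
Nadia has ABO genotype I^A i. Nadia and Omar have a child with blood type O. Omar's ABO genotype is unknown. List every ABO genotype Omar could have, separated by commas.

I^A i, I^B i, i i

For each candidate genotype of Omar, check whether crossing it with I^A i can produce every observed child phenotype.
  I^A I^A → possible child types {A} ✗
  I^A I^B → possible child types {A, B, AB} ✗
  I^A i → possible child types {O, A} ✓
  I^B I^B → possible child types {B, AB} ✗
  I^B i → possible child types {O, A, B, AB} ✓
  i i → possible child types {O, A} ✓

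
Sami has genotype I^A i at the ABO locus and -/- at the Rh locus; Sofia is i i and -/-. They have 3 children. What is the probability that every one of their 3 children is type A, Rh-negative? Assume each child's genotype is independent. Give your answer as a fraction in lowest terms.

1/8

ABO cross I^A i × i i → 1/2 O, 1/2 A.
Rh cross -/- × -/- → 1 Rh-; so P(type A, Rh-negative) = 1/2 × 1 = 1/2 per child.
All 3 independent: (1/2)^3 = 1/8.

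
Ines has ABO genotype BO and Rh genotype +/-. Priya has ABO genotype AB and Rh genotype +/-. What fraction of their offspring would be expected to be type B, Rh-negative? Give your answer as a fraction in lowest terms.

1/8

ABO cross BO × AB → offspring phenotypes: 1/4 A, 1/2 B, 1/4 AB.
Rh cross +/- × +/- → 3/4 Rh+, 1/4 Rh-.
Independent loci: P(type B, Rh-negative) = 1/2 × 1/4 = 1/8.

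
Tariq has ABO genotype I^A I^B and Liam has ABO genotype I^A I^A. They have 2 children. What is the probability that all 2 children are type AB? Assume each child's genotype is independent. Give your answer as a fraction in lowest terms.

1/4

ABO cross I^A I^B × I^A I^A → 1/2 A, 1/2 AB.
So P(type AB) = 1/2 per child.
All 2 independent: (1/2)^2 = 1/4.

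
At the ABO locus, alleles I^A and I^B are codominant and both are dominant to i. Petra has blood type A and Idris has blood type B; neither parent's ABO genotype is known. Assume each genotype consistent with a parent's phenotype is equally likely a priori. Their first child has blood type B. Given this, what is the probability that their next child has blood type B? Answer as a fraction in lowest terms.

Possible genotypes: Petra ∈ {I^A I^A, I^A i}; Idris ∈ {I^B I^B, I^B i}.
Weight each parental genotype pair by prior × P(type-B child):
  I^A i × I^B I^B: posterior weight 2/3; P(next child type B) = 1/2.
  I^A i × I^B i: posterior weight 1/3; P(next child type B) = 1/4.
Weighted sum = 5/12.

5/12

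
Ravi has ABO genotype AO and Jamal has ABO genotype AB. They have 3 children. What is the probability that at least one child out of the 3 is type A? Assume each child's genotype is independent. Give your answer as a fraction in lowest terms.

7/8

ABO cross AO × AB → 1/2 A, 1/4 B, 1/4 AB.
So P(type A) = 1/2 per child.
P(none) = (1/2)^3 = 1/8; P(at least one) = 1 − 1/8 = 7/8.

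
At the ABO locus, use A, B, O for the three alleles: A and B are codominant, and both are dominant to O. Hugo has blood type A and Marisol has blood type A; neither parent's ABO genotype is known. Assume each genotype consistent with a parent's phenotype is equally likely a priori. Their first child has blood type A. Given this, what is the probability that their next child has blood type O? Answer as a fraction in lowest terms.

1/20

Possible genotypes: Hugo ∈ {AA, AO}; Marisol ∈ {AA, AO}.
Weight each parental genotype pair by prior × P(type-A child):
  AA × AA: posterior weight 4/15; P(next child type O) = 0.
  AA × AO: posterior weight 4/15; P(next child type O) = 0.
  AO × AA: posterior weight 4/15; P(next child type O) = 0.
  AO × AO: posterior weight 1/5; P(next child type O) = 1/4.
Weighted sum = 1/20.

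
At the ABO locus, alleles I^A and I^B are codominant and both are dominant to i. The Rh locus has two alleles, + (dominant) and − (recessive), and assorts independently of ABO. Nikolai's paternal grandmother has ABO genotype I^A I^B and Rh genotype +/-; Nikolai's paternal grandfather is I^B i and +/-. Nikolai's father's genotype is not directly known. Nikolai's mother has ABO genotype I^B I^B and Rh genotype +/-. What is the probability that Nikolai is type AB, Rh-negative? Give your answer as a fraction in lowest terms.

1/16

Nikolai's father's ABO genotype from I^A I^B × I^B i: 1/4 I^A I^B, 1/4 I^A i, 1/4 I^B I^B, 1/4 I^B i.
Crossing each possibility with the mother I^B I^B and summing P(type AB): 1/4·1/2 + 1/4·1/2 + 1/4·0 + 1/4·0 = 1/4.
Similarly for Rh via the father's Rh distribution: P(Rh-) = 1/4.
Independent loci: 1/4 × 1/4 = 1/16.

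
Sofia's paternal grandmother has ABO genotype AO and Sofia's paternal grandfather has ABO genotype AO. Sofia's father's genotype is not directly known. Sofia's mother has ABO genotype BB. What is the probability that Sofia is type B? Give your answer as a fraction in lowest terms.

1/2

Sofia's father's ABO genotype from AO × AO: 1/4 AA, 1/2 AO, 1/4 OO.
Crossing each possibility with the mother BB and summing P(type B): 1/4·0 + 1/2·1/2 + 1/4·1 = 1/2.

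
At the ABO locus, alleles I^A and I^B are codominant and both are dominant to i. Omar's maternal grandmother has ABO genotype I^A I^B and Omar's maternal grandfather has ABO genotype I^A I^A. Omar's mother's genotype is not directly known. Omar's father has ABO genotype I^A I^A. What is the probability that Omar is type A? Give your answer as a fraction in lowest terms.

Omar's mother's ABO genotype from I^A I^B × I^A I^A: 1/2 I^A I^A, 1/2 I^A I^B.
Crossing each possibility with the father I^A I^A and summing P(type A): 1/2·1 + 1/2·1/2 = 3/4.

3/4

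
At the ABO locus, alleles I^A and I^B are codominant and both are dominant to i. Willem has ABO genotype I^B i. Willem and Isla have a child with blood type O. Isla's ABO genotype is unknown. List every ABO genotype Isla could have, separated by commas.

I^A i, I^B i, i i

For each candidate genotype of Isla, check whether crossing it with I^B i can produce every observed child phenotype.
  I^A I^A → possible child types {A, AB} ✗
  I^A I^B → possible child types {A, B, AB} ✗
  I^A i → possible child types {O, A, B, AB} ✓
  I^B I^B → possible child types {B} ✗
  I^B i → possible child types {O, B} ✓
  i i → possible child types {O, B} ✓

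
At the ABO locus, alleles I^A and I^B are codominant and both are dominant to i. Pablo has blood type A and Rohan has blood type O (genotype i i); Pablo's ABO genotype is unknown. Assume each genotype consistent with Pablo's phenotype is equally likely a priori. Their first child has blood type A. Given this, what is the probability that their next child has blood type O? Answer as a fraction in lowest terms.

Possible genotypes: Pablo ∈ {I^A I^A, I^A i}; Rohan ∈ {i i}.
Weight each parental genotype pair by prior × P(type-A child):
  I^A I^A × i i: posterior weight 2/3; P(next child type O) = 0.
  I^A i × i i: posterior weight 1/3; P(next child type O) = 1/2.
Weighted sum = 1/6.

1/6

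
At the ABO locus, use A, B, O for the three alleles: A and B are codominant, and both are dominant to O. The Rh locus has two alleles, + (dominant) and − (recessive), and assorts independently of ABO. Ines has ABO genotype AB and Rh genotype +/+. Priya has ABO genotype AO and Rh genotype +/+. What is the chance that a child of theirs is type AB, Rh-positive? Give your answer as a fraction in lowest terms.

ABO cross AB × AO → offspring phenotypes: 1/2 A, 1/4 B, 1/4 AB.
Rh cross +/+ × +/+ → 1 Rh+.
Independent loci: P(type AB, Rh-positive) = 1/4 × 1 = 1/4.

1/4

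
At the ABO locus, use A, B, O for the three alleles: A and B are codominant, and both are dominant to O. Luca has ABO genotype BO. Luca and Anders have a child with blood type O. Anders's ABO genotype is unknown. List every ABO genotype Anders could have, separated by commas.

For each candidate genotype of Anders, check whether crossing it with BO can produce every observed child phenotype.
  AA → possible child types {A, AB} ✗
  AB → possible child types {A, B, AB} ✗
  AO → possible child types {O, A, B, AB} ✓
  BB → possible child types {B} ✗
  BO → possible child types {O, B} ✓
  OO → possible child types {O, B} ✓

AO, BO, OO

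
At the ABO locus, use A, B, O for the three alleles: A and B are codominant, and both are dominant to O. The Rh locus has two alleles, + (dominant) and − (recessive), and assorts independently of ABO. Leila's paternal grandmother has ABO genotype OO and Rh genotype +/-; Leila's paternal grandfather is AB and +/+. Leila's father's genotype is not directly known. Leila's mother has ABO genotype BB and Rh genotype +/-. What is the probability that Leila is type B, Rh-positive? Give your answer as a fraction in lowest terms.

21/32

Leila's father's ABO genotype from OO × AB: 1/2 AO, 1/2 BO.
Crossing each possibility with the mother BB and summing P(type B): 1/2·1/2 + 1/2·1 = 3/4.
Similarly for Rh via the father's Rh distribution: P(Rh+) = 7/8.
Independent loci: 3/4 × 7/8 = 21/32.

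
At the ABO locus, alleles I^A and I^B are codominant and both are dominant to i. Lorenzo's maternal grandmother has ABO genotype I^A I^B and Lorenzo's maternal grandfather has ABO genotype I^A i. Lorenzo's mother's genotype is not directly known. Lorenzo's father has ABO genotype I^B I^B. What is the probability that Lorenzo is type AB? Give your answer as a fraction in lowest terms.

1/2

Lorenzo's mother's ABO genotype from I^A I^B × I^A i: 1/4 I^A I^A, 1/4 I^A I^B, 1/4 I^A i, 1/4 I^B i.
Crossing each possibility with the father I^B I^B and summing P(type AB): 1/4·1 + 1/4·1/2 + 1/4·1/2 + 1/4·0 = 1/2.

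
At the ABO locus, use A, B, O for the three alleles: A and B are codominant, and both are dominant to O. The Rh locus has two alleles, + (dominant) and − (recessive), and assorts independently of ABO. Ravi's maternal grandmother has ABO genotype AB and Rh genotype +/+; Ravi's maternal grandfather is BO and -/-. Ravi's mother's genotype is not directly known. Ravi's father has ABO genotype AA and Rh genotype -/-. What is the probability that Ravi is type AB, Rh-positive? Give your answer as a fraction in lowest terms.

1/4

Ravi's mother's ABO genotype from AB × BO: 1/4 AB, 1/4 AO, 1/4 BB, 1/4 BO.
Crossing each possibility with the father AA and summing P(type AB): 1/4·1/2 + 1/4·0 + 1/4·1 + 1/4·1/2 = 1/2.
Similarly for Rh via the mother's Rh distribution: P(Rh+) = 1/2.
Independent loci: 1/2 × 1/2 = 1/4.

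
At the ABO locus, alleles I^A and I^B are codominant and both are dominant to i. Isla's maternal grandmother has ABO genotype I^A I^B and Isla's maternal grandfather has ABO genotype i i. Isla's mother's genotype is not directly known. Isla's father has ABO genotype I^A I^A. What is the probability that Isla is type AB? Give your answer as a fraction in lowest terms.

Isla's mother's ABO genotype from I^A I^B × i i: 1/2 I^A i, 1/2 I^B i.
Crossing each possibility with the father I^A I^A and summing P(type AB): 1/2·0 + 1/2·1/2 = 1/4.

1/4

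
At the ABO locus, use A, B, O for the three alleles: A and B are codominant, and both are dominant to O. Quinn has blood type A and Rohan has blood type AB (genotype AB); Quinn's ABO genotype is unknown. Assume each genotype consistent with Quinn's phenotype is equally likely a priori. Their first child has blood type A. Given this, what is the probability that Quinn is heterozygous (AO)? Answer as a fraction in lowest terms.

Possible genotypes: Quinn ∈ {AA, AO}; Rohan ∈ {AB}.
Weight each parental genotype pair by prior × P(type-A child):
  AA × AB: posterior weight 1/2.
  AO × AB: posterior weight 1/2.
Sum the posterior weight over pairs where Quinn is AO: 1/2.

1/2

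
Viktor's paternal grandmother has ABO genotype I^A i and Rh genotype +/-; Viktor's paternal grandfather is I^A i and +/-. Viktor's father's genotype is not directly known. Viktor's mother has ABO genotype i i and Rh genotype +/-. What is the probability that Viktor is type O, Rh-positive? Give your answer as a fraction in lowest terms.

3/8

Viktor's father's ABO genotype from I^A i × I^A i: 1/4 I^A I^A, 1/2 I^A i, 1/4 i i.
Crossing each possibility with the mother i i and summing P(type O): 1/4·0 + 1/2·1/2 + 1/4·1 = 1/2.
Similarly for Rh via the father's Rh distribution: P(Rh+) = 3/4.
Independent loci: 1/2 × 3/4 = 3/8.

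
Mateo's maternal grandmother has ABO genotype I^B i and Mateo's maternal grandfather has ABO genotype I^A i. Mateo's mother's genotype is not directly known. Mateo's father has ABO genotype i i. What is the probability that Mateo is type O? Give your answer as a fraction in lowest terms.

1/2

Mateo's mother's ABO genotype from I^B i × I^A i: 1/4 I^A I^B, 1/4 I^A i, 1/4 I^B i, 1/4 i i.
Crossing each possibility with the father i i and summing P(type O): 1/4·0 + 1/4·1/2 + 1/4·1/2 + 1/4·1 = 1/2.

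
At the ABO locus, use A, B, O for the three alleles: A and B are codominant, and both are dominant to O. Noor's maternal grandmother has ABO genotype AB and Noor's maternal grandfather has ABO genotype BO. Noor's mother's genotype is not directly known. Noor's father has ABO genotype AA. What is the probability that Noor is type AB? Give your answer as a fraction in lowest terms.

Noor's mother's ABO genotype from AB × BO: 1/4 AB, 1/4 AO, 1/4 BB, 1/4 BO.
Crossing each possibility with the father AA and summing P(type AB): 1/4·1/2 + 1/4·0 + 1/4·1 + 1/4·1/2 = 1/2.

1/2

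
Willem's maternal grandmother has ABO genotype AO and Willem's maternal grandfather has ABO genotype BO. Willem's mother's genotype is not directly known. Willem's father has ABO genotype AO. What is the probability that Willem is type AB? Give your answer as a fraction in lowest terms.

Willem's mother's ABO genotype from AO × BO: 1/4 AB, 1/4 AO, 1/4 BO, 1/4 OO.
Crossing each possibility with the father AO and summing P(type AB): 1/4·1/4 + 1/4·0 + 1/4·1/4 + 1/4·0 = 1/8.

1/8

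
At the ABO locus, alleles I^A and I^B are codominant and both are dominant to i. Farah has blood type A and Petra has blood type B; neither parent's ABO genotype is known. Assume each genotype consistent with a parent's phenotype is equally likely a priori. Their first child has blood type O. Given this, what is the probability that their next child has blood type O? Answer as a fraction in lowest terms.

1/4

Possible genotypes: Farah ∈ {I^A I^A, I^A i}; Petra ∈ {I^B I^B, I^B i}.
Weight each parental genotype pair by prior × P(type-O child):
  I^A i × I^B i: posterior weight 1; P(next child type O) = 1/4.
Weighted sum = 1/4.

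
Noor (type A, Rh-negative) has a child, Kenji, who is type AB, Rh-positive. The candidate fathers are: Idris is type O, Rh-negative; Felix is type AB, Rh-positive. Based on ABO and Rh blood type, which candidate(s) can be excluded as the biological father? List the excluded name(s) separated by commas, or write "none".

Idris

A candidate is excluded only if no genotype consistent with his phenotype could produce a type AB, Rh-positive child with a type A, Rh-negative mother.
Idris (type O, Rh-): no genotype consistent with that phenotype can produce a type-AB Rh+ child with a type-A mother.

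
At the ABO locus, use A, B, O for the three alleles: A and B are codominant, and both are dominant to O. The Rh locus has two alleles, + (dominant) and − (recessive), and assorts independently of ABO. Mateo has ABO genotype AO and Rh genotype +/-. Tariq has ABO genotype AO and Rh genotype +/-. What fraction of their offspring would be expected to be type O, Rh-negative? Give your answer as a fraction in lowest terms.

1/16

ABO cross AO × AO → offspring phenotypes: 1/4 O, 3/4 A.
Rh cross +/- × +/- → 3/4 Rh+, 1/4 Rh-.
Independent loci: P(type O, Rh-negative) = 1/4 × 1/4 = 1/16.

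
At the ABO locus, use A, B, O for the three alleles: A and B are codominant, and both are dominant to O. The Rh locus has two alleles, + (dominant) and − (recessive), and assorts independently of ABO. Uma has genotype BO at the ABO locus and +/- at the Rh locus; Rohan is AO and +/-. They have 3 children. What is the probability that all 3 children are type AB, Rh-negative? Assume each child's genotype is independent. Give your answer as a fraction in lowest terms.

1/4096

ABO cross BO × AO → 1/4 O, 1/4 A, 1/4 B, 1/4 AB.
Rh cross +/- × +/- → 3/4 Rh+, 1/4 Rh-; so P(type AB, Rh-negative) = 1/4 × 1/4 = 1/16 per child.
All 3 independent: (1/16)^3 = 1/4096.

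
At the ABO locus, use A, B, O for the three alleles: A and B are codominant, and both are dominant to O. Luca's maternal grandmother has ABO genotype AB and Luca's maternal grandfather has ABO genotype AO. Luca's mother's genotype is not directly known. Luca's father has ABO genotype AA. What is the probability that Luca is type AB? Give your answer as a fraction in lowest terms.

Luca's mother's ABO genotype from AB × AO: 1/4 AA, 1/4 AB, 1/4 AO, 1/4 BO.
Crossing each possibility with the father AA and summing P(type AB): 1/4·0 + 1/4·1/2 + 1/4·0 + 1/4·1/2 = 1/4.

1/4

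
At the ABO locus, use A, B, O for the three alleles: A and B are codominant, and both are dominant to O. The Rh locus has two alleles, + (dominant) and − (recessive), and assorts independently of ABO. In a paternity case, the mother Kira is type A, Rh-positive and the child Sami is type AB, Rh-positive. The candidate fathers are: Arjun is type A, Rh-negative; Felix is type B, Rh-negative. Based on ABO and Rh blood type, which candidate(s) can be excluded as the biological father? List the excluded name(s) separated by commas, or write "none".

A candidate is excluded only if no genotype consistent with his phenotype could produce a type AB, Rh-positive child with a type A, Rh-positive mother.
Arjun (type A, Rh-): no genotype consistent with that phenotype can produce a type-AB Rh+ child with a type-A mother.

Arjun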